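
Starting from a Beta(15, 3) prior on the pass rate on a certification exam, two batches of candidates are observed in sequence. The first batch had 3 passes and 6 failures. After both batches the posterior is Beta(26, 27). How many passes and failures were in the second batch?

8 passes and 18 failures

Sequential conjugate updates are equivalent to a single update on the pooled data, so total successes = posterior α − prior α and total failures = posterior β − prior β.
Total across both batches: 26−15=11 passes, 27−3=24 failures.
Subtract the first batch: 11−3=8 passes and 24−6=18 failures.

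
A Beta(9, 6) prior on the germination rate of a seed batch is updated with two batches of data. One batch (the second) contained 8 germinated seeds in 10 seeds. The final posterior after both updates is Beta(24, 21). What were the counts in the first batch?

Because Beta–binomial updating is additive in the counts, the combined data contributed (α_post−α_prior, β_post−β_prior) successes and failures.
Total across both batches: 24−9=15 germinated seeds, 21−6=15 non-germinating seeds.
Subtract the second batch: 15−8=7 germinated seeds and 15−2=13 non-germinating seeds.

7 germinated seeds and 13 non-germinating seeds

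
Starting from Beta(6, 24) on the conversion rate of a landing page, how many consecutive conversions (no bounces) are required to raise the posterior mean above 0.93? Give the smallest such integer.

After k conversions and 0 bounces the posterior is Beta(6+k, 24), with mean (6+k)/(6+24+k).
Set (6+k)/(30+k) > 0.93 and solve: k > (0.93·30 − 6)/(1 − 0.93) = 312.857.
The smallest integer exceeding 312.857 is 313, and checking k=313: (319)/(343) = 0.9300 > 0.93.

k = 313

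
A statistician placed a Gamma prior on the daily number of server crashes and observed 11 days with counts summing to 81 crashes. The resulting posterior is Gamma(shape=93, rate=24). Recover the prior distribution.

Gamma–Poisson conjugacy: posterior shape = α + Σxᵢ, posterior rate = β + n.
So α = 93 − 81 = 12 and β = 24 − 11 = 13.

Gamma(shape=12, rate=13)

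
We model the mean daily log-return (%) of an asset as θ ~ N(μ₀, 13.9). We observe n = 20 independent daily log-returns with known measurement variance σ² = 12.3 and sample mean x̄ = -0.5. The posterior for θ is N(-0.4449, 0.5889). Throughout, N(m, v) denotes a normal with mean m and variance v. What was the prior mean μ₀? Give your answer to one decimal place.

With known observation variance, the Normal–Normal posterior has precision τ_n = τ₀ + n/σ² and mean μ_n = (τ₀μ₀ + (n/σ²)x̄)/τ_n.
Here τ₀ = 1/13.9 = 0.071942 and τ_data = 20/12.3 = 1.626016, so τ_n = 1.697958.
Rearranging for μ₀: μ₀ = (μ_n·τ_n − τ_data·x̄)/τ₀ = (-0.4449·1.697958 − 1.626016·-0.5) / 0.071942 = 0.057586/0.071942 ≈ 0.8.

μ₀ = 0.8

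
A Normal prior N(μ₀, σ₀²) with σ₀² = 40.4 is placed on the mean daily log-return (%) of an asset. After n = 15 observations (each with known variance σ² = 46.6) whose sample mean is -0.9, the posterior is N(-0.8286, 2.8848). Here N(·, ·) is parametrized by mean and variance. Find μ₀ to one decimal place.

With known observation variance, the Normal–Normal posterior has precision τ_n = τ₀ + n/σ² and mean μ_n = (τ₀μ₀ + (n/σ²)x̄)/τ_n.
Here τ₀ = 1/40.4 = 0.024752 and τ_data = 15/46.6 = 0.321888, so τ_n = 0.346640.
Rearranging for μ₀: μ₀ = (μ_n·τ_n − τ_data·x̄)/τ₀ = (-0.8286·0.346640 − 0.321888·-0.9) / 0.024752 = 0.002473/0.024752 ≈ 0.1.

μ₀ = 0.1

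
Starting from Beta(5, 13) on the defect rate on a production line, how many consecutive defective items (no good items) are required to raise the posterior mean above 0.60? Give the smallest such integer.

After k defective items and 0 good items the posterior is Beta(5+k, 13), with mean (5+k)/(5+13+k).
Set (5+k)/(18+k) > 0.60 and solve: k > (0.60·18 − 5)/(1 − 0.60) = 14.500.
The smallest integer exceeding 14.500 is 15.

k = 15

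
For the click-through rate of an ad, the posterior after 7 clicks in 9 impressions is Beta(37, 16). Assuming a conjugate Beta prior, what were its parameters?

A Beta(a, b) prior with s successes and f failures in binomial data gives a Beta(a+s, b+f) posterior.
Subtract the data counts: 37−7=30, 16−2=14.

Beta(30, 14)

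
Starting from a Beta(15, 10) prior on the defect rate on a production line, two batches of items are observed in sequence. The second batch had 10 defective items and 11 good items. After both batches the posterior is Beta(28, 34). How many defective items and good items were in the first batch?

Because Beta–binomial updating is additive in the counts, the combined data contributed (α_post−α_prior, β_post−β_prior) successes and failures.
Total across both batches: 28−15=13 defective items, 34−10=24 good items.
Subtract the second batch: 13−10=3 defective items and 24−11=13 good items.

3 defective items and 13 good items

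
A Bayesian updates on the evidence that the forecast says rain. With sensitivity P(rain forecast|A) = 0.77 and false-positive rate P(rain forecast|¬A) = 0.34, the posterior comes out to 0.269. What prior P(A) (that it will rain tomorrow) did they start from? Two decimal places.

P(A) = 0.14

In odds form, posterior odds = prior odds × likelihood ratio, so prior odds = posterior odds ÷ LR.
Posterior odds = 0.269/(1−0.269) = 0.3680. LR = 0.77/0.34 = 2.2647.
Prior odds = 0.3680/2.2647 = 0.1625, so P(A) = 0.1625/(1+0.1625) ≈ 0.14.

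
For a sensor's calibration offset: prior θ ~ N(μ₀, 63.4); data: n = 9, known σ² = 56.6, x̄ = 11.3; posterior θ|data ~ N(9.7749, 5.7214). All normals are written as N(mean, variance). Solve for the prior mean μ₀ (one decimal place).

μ₀ = -5.6

The posterior mean is a precision-weighted average: μ_n = (τ₀μ₀ + τ_data·x̄)/(τ₀+τ_data), with τ₀=1/σ₀² and τ_data=n/σ².
Here τ₀ = 1/63.4 = 0.015773 and τ_data = 9/56.6 = 0.159011, so τ_n = 0.174784.
Rearranging for μ₀: μ₀ = (μ_n·τ_n − τ_data·x̄)/τ₀ = (9.7749·0.174784 − 0.159011·11.3) / 0.015773 = -0.088328/0.015773 ≈ -5.6.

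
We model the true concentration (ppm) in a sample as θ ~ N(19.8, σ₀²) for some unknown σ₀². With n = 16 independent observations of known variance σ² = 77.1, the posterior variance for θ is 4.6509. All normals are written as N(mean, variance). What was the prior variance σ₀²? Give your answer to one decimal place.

σ₀² = 133.5

Posterior precision equals prior precision plus data precision: 1/σ_n² = 1/σ₀² + n/σ².
So 1/σ₀² = 1/4.6509 − 16/77.1 = 0.215012 − 0.207523 = 0.007489.
Hence σ₀² = 1/0.007489 ≈ 133.5.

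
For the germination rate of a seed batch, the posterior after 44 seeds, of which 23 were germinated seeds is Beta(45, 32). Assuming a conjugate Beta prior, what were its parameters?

A Beta(α, β) prior with s successes and f failures in binomial data gives a Beta(α+s, β+f) posterior.
Subtract the data counts: 45−23=22, 32−21=11.

Beta(22, 11)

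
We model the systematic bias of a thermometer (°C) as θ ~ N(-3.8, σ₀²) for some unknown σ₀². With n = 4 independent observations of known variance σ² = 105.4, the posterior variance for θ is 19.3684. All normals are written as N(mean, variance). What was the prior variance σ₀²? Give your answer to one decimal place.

Posterior precision equals prior precision plus data precision: 1/σ_n² = 1/σ₀² + n/σ².
So 1/σ₀² = 1/19.3684 − 4/105.4 = 0.051630 − 0.037951 = 0.013679.
Hence σ₀² = 1/0.013679 ≈ 73.1.

σ₀² = 73.1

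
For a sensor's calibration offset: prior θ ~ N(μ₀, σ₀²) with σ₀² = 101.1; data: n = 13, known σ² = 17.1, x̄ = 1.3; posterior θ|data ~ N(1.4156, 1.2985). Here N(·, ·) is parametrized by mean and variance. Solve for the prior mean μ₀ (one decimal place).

The posterior mean is a precision-weighted average: μ_n = (τ₀μ₀ + τ_data·x̄)/(τ₀+τ_data), with τ₀=1/σ₀² and τ_data=n/σ².
Here τ₀ = 1/101.1 = 0.009891 and τ_data = 13/17.1 = 0.760234, so τ_n = 0.770125.
Rearranging for μ₀: μ₀ = (μ_n·τ_n − τ_data·x̄)/τ₀ = (1.4156·0.770125 − 0.760234·1.3) / 0.009891 = 0.101885/0.009891 ≈ 10.3.

μ₀ = 10.3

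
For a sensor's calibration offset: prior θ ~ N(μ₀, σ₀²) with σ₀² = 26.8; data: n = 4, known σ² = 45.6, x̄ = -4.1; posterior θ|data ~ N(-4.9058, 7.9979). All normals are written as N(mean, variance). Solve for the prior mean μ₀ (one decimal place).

μ₀ = -6.8

With known observation variance, the Normal–Normal posterior has precision τ_n = τ₀ + n/σ² and mean μ_n = (τ₀μ₀ + (n/σ²)x̄)/τ_n.
Here τ₀ = 1/26.8 = 0.037313 and τ_data = 4/45.6 = 0.087719, so τ_n = 0.125032.
Rearranging for μ₀: μ₀ = (μ_n·τ_n − τ_data·x̄)/τ₀ = (-4.9058·0.125032 − 0.087719·-4.1) / 0.037313 = -0.253734/0.037313 ≈ -6.8.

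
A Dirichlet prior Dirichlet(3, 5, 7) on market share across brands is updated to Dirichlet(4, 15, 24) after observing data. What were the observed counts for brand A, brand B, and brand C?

For a Dirichlet(α) prior with multinomial counts c, the posterior is Dirichlet(α + c) componentwise.
Counts are posterior − prior componentwise: 4−3=1, 15−5=10, 24−7=17.

counts (1, 10, 17)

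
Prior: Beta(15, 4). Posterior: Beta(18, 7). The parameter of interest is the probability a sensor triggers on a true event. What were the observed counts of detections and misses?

Beta is conjugate to the binomial likelihood: posterior = Beta(α+s, β+f).
So s = 18 − 15 = 3 and f = 7 − 4 = 3.

3 detections and 3 misses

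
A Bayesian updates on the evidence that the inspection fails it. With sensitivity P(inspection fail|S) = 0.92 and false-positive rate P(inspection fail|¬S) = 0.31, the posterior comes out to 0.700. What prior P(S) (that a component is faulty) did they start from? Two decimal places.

In odds form, posterior odds = prior odds × likelihood ratio, so prior odds = posterior odds ÷ LR.
Posterior odds = 0.700/(1−0.700) = 2.3333. LR = 0.92/0.31 = 2.9677.
Prior odds = 2.3333/2.9677 = 0.7862, so P(S) = 0.7862/(1+0.7862) ≈ 0.44.

P(S) = 0.44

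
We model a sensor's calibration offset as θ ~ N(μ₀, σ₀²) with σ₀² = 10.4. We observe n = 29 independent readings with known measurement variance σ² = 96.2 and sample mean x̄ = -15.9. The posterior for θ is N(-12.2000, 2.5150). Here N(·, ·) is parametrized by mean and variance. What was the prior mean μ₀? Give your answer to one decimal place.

μ₀ = -0.6

The posterior mean is a precision-weighted average: μ_n = (τ₀μ₀ + τ_data·x̄)/(τ₀+τ_data), with τ₀=1/σ₀² and τ_data=n/σ².
Here τ₀ = 1/10.4 = 0.096154 and τ_data = 29/96.2 = 0.301455, so τ_n = 0.397609.
Rearranging for μ₀: μ₀ = (μ_n·τ_n − τ_data·x̄)/τ₀ = (-12.2000·0.397609 − 0.301455·-15.9) / 0.096154 = -0.057695/0.096154 ≈ -0.6.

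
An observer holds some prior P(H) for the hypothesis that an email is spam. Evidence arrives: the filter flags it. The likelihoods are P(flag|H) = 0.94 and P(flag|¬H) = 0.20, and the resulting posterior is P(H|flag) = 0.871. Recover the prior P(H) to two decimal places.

In odds form, posterior odds = prior odds × likelihood ratio, so prior odds = posterior odds ÷ LR.
Posterior odds = 0.871/(1−0.871) = 6.7519. LR = 0.94/0.20 = 4.7000.
Prior odds = 6.7519/4.7000 = 1.4366, so P(H) = 1.4366/(1+1.4366) ≈ 0.59.

P(H) = 0.59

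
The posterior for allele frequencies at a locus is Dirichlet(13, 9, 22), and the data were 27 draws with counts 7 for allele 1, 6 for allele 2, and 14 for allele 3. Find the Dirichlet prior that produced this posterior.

For a Dirichlet(α) prior with multinomial counts c, the posterior is Dirichlet(α + c) componentwise.
Subtract each count from the matching posterior parameter: 13−7=6, 9−6=3, 22−14=8.

Dirichlet(6, 3, 8)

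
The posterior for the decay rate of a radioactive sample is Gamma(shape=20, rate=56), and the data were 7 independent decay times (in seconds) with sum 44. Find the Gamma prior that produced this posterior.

Gamma(shape=13, rate=12)

Gamma–exponential conjugacy: posterior shape = α + n, posterior rate = β + Σtᵢ.
So α = 20 − 7 = 13 and β = 56 − 44 = 12.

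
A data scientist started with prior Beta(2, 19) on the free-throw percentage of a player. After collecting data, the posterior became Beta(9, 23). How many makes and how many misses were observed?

7 makes and 4 misses

Beta is conjugate to the binomial likelihood: posterior = Beta(a+s, b+f).
So s = 9 − 2 = 7 and f = 23 − 19 = 4.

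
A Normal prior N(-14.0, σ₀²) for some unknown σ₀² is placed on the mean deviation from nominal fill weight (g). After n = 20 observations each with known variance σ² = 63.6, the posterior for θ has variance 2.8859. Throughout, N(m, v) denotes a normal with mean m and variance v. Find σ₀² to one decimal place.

Posterior precision equals prior precision plus data precision: 1/σ_n² = 1/σ₀² + n/σ².
So 1/σ₀² = 1/2.8859 − 20/63.6 = 0.346512 − 0.314465 = 0.032047.
Hence σ₀² = 1/0.032047 ≈ 31.2.

σ₀² = 31.2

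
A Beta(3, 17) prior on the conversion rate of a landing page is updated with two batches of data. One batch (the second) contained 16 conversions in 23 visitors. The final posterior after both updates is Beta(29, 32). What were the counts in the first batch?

10 conversions and 8 bounces

Sequential conjugate updates are equivalent to a single update on the pooled data, so total successes = posterior α − prior α and total failures = posterior β − prior β.
Total across both batches: 29−3=26 conversions, 32−17=15 bounces.
Subtract the second batch: 26−16=10 conversions and 15−7=8 bounces.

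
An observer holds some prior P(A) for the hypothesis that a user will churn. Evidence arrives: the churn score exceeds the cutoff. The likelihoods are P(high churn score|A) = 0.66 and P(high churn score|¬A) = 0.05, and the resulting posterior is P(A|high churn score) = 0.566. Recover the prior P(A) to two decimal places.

P(A) = 0.09

In odds form, posterior odds = prior odds × likelihood ratio, so prior odds = posterior odds ÷ LR.
Posterior odds = 0.566/(1−0.566) = 1.3041. LR = 0.66/0.05 = 13.2000.
Prior odds = 1.3041/13.2000 = 0.0988, so P(A) = 0.0988/(1+0.0988) ≈ 0.09.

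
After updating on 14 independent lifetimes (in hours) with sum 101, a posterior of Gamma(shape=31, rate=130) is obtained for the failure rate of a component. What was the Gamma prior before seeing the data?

Gamma–exponential conjugacy: posterior shape = α + n, posterior rate = β + Σtᵢ.
So α = 31 − 14 = 17 and β = 130 − 101 = 29.

Gamma(shape=17, rate=29)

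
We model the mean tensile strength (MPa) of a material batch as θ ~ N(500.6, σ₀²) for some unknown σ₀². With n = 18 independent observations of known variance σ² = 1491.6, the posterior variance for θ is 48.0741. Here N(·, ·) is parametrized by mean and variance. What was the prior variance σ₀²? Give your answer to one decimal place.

Posterior precision equals prior precision plus data precision: 1/σ_n² = 1/σ₀² + n/σ².
So 1/σ₀² = 1/48.0741 − 18/1491.6 = 0.020801 − 0.012068 = 0.008733.
Hence σ₀² = 1/0.008733 ≈ 114.5.

σ₀² = 114.5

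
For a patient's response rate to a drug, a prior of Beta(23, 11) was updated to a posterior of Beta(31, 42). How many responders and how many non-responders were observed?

8 responders and 31 non-responders

Beta is conjugate to the binomial likelihood: posterior = Beta(a+s, b+f).
Match parameters: s=31−23=8, f=42−11=31.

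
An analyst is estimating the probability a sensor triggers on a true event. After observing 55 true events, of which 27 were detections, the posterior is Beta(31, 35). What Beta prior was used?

Beta(4, 7)

Under Beta–binomial conjugacy the posterior parameters are (a+s, b+f).
Subtract the data counts: 31−27=4, 35−28=7.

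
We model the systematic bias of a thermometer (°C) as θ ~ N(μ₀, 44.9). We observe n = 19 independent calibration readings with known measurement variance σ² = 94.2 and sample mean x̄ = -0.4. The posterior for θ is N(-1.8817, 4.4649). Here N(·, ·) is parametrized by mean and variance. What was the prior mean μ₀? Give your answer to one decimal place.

μ₀ = -15.3

The posterior mean is a precision-weighted average: μ_n = (τ₀μ₀ + τ_data·x̄)/(τ₀+τ_data), with τ₀=1/σ₀² and τ_data=n/σ².
Here τ₀ = 1/44.9 = 0.022272 and τ_data = 19/94.2 = 0.201699, so τ_n = 0.223971.
Rearranging for μ₀: μ₀ = (μ_n·τ_n − τ_data·x̄)/τ₀ = (-1.8817·0.223971 − 0.201699·-0.4) / 0.022272 = -0.340767/0.022272 ≈ -15.3.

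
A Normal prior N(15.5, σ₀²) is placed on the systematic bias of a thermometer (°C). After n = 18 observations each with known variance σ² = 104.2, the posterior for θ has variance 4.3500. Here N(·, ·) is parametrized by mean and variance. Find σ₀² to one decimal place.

σ₀² = 17.5

Posterior precision equals prior precision plus data precision: 1/σ_n² = 1/σ₀² + n/σ².
So 1/σ₀² = 1/4.3500 − 18/104.2 = 0.229885 − 0.172745 = 0.057140.
Hence σ₀² = 1/0.057140 ≈ 17.5.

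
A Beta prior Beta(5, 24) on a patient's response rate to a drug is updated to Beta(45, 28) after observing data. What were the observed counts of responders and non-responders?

40 responders and 4 non-responders

Beta is conjugate to the binomial likelihood: posterior = Beta(α+s, β+f).
Match parameters: s=45−5=40, f=28−24=4.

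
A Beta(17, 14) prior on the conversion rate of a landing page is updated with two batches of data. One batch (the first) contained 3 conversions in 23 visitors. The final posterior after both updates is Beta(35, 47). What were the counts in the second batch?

Sequential conjugate updates are equivalent to a single update on the pooled data, so total successes = posterior α − prior α and total failures = posterior β − prior β.
Total across both batches: 35−17=18 conversions, 47−14=33 bounces.
Subtract the first batch: 18−3=15 conversions and 33−20=13 bounces.

15 conversions and 13 bounces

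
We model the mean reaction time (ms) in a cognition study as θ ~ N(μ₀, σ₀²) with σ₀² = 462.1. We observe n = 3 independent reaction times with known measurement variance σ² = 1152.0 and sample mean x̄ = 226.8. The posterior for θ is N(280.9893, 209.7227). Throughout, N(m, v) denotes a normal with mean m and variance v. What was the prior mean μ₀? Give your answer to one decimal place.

The posterior mean is a precision-weighted average: μ_n = (τ₀μ₀ + τ_data·x̄)/(τ₀+τ_data), with τ₀=1/σ₀² and τ_data=n/σ².
Here τ₀ = 1/462.1 = 0.002164 and τ_data = 3/1152.0 = 0.002604, so τ_n = 0.004768.
Rearranging for μ₀: μ₀ = (μ_n·τ_n − τ_data·x̄)/τ₀ = (280.9893·0.004768 − 0.002604·226.8) / 0.002164 = 0.749170/0.002164 ≈ 346.2.

μ₀ = 346.2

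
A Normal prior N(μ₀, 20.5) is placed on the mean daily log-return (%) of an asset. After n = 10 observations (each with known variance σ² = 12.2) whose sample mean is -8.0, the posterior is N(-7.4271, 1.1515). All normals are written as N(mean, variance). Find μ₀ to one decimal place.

The posterior mean is a precision-weighted average: μ_n = (τ₀μ₀ + τ_data·x̄)/(τ₀+τ_data), with τ₀=1/σ₀² and τ_data=n/σ².
Here τ₀ = 1/20.5 = 0.048780 and τ_data = 10/12.2 = 0.819672, so τ_n = 0.868452.
Rearranging for μ₀: μ₀ = (μ_n·τ_n − τ_data·x̄)/τ₀ = (-7.4271·0.868452 − 0.819672·-8.0) / 0.048780 = 0.107296/0.048780 ≈ 2.2.

μ₀ = 2.2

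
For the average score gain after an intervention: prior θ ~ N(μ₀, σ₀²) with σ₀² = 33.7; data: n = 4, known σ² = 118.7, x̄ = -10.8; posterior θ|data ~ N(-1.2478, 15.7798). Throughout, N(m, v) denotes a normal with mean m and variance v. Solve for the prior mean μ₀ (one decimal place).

μ₀ = 9.6

With known observation variance, the Normal–Normal posterior has precision τ_n = τ₀ + n/σ² and mean μ_n = (τ₀μ₀ + (n/σ²)x̄)/τ_n.
Here τ₀ = 1/33.7 = 0.029674 and τ_data = 4/118.7 = 0.033698, so τ_n = 0.063372.
Rearranging for μ₀: μ₀ = (μ_n·τ_n − τ_data·x̄)/τ₀ = (-1.2478·0.063372 − 0.033698·-10.8) / 0.029674 = 0.284863/0.029674 ≈ 9.6.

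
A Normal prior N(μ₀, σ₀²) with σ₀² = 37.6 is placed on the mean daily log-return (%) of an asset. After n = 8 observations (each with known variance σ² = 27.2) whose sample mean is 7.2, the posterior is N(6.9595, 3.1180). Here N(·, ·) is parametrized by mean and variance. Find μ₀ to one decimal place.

The posterior mean is a precision-weighted average: μ_n = (τ₀μ₀ + τ_data·x̄)/(τ₀+τ_data), with τ₀=1/σ₀² and τ_data=n/σ².
Here τ₀ = 1/37.6 = 0.026596 and τ_data = 8/27.2 = 0.294118, so τ_n = 0.320714.
Rearranging for μ₀: μ₀ = (μ_n·τ_n − τ_data·x̄)/τ₀ = (6.9595·0.320714 − 0.294118·7.2) / 0.026596 = 0.114359/0.026596 ≈ 4.3.

μ₀ = 4.3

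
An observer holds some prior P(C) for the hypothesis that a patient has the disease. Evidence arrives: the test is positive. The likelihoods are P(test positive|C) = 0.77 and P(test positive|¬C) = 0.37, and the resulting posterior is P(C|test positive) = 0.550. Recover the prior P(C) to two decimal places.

Bayes' rule in odds form gives O(C|E) = O(C)·[P(E|C)/P(E|¬C)], hence O(C) = O(C|E)/LR.
Posterior odds = 0.550/(1−0.550) = 1.2222. LR = 0.77/0.37 = 2.0811.
Prior odds = 1.2222/2.0811 = 0.5873, so P(C) = 0.5873/(1+0.5873) ≈ 0.37.

P(C) = 0.37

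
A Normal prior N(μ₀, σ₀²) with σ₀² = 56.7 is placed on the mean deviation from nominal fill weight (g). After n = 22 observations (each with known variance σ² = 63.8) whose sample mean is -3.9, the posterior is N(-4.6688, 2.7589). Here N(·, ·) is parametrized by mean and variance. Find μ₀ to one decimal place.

With known observation variance, the Normal–Normal posterior has precision τ_n = τ₀ + n/σ² and mean μ_n = (τ₀μ₀ + (n/σ²)x̄)/τ_n.
Here τ₀ = 1/56.7 = 0.017637 and τ_data = 22/63.8 = 0.344828, so τ_n = 0.362465.
Rearranging for μ₀: μ₀ = (μ_n·τ_n − τ_data·x̄)/τ₀ = (-4.6688·0.362465 − 0.344828·-3.9) / 0.017637 = -0.347447/0.017637 ≈ -19.7.

μ₀ = -19.7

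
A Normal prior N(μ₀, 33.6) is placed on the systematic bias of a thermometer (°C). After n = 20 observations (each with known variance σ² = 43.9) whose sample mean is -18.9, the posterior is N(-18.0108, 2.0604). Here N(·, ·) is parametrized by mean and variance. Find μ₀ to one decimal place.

The posterior mean is a precision-weighted average: μ_n = (τ₀μ₀ + τ_data·x̄)/(τ₀+τ_data), with τ₀=1/σ₀² and τ_data=n/σ².
Here τ₀ = 1/33.6 = 0.029762 and τ_data = 20/43.9 = 0.455581, so τ_n = 0.485343.
Rearranging for μ₀: μ₀ = (μ_n·τ_n − τ_data·x̄)/τ₀ = (-18.0108·0.485343 − 0.455581·-18.9) / 0.029762 = -0.130935/0.029762 ≈ -4.4.

μ₀ = -4.4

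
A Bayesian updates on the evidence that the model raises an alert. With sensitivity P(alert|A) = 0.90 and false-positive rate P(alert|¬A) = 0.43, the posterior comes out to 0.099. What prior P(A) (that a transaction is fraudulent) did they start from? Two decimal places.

P(A) = 0.05

In odds form, posterior odds = prior odds × likelihood ratio, so prior odds = posterior odds ÷ LR.
Posterior odds = 0.099/(1−0.099) = 0.1099. LR = 0.90/0.43 = 2.0930.
Prior odds = 0.1099/2.0930 = 0.0525, so P(A) = 0.0525/(1+0.0525) ≈ 0.05.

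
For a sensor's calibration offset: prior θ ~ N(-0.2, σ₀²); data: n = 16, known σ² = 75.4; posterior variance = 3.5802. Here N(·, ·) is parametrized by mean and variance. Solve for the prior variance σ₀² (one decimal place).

σ₀² = 14.9

Posterior precision equals prior precision plus data precision: 1/σ_n² = 1/σ₀² + n/σ².
So 1/σ₀² = 1/3.5802 − 16/75.4 = 0.279314 − 0.212202 = 0.067112.
Hence σ₀² = 1/0.067112 ≈ 14.9.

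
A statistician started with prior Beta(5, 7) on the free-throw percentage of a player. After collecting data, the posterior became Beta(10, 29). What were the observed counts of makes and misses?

5 makes and 22 misses

Beta is conjugate to the binomial likelihood: posterior = Beta(a+s, b+f).
Match parameters: s=10−5=5, f=29−7=22.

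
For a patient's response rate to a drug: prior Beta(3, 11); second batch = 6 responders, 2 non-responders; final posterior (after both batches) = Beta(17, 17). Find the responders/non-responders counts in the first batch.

8 responders and 4 non-responders

Sequential conjugate updates are equivalent to a single update on the pooled data, so total successes = posterior α − prior α and total failures = posterior β − prior β.
Total across both batches: 17−3=14 responders, 17−11=6 non-responders.
Subtract the second batch: 14−6=8 responders and 6−2=4 non-responders.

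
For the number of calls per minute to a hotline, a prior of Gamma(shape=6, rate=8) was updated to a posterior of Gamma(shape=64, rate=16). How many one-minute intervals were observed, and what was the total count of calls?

n = 8 one-minute intervals with total 58 calls

Gamma–Poisson conjugacy: posterior shape = α + Σxᵢ, posterior rate = β + n.
Matching: Σxᵢ = 64 − 6 = 58 and n = 16 − 8 = 8.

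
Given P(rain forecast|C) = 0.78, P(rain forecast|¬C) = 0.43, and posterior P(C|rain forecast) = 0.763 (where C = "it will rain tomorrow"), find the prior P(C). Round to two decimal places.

P(C) = 0.64

Bayes' rule in odds form gives O(C|E) = O(C)·[P(E|C)/P(E|¬C)], hence O(C) = O(C|E)/LR.
Posterior odds = 0.763/(1−0.763) = 3.2194. LR = 0.78/0.43 = 1.8140.
Prior odds = 3.2194/1.8140 = 1.7748, so P(C) = 1.7748/(1+1.7748) ≈ 0.64.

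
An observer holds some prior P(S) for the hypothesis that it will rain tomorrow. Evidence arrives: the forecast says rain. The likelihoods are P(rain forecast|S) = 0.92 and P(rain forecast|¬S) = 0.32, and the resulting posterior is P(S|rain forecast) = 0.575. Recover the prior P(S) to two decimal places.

P(S) = 0.32

In odds form, posterior odds = prior odds × likelihood ratio, so prior odds = posterior odds ÷ LR.
Posterior odds = 0.575/(1−0.575) = 1.3529. LR = 0.92/0.32 = 2.8750.
Prior odds = 1.3529/2.8750 = 0.4706, so P(S) = 0.4706/(1+0.4706) ≈ 0.32.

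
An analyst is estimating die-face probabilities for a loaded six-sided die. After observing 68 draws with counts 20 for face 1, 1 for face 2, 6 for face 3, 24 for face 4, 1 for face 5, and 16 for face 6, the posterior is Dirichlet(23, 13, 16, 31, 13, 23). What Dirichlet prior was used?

Dirichlet(3, 12, 10, 7, 12, 7)

For a Dirichlet(α) prior with multinomial counts c, the posterior is Dirichlet(α + c) componentwise.
Subtract each count from the matching posterior parameter: 23−20=3, 13−1=12, 16−6=10, 31−24=7, 13−1=12, 23−16=7.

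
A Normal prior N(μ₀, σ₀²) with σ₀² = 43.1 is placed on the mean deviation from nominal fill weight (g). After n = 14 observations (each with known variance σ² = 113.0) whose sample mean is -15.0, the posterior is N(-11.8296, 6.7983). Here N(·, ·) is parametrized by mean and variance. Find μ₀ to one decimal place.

μ₀ = 5.1

The posterior mean is a precision-weighted average: μ_n = (τ₀μ₀ + τ_data·x̄)/(τ₀+τ_data), with τ₀=1/σ₀² and τ_data=n/σ².
Here τ₀ = 1/43.1 = 0.023202 and τ_data = 14/113.0 = 0.123894, so τ_n = 0.147096.
Rearranging for μ₀: μ₀ = (μ_n·τ_n − τ_data·x̄)/τ₀ = (-11.8296·0.147096 − 0.123894·-15.0) / 0.023202 = 0.118323/0.023202 ≈ 5.1.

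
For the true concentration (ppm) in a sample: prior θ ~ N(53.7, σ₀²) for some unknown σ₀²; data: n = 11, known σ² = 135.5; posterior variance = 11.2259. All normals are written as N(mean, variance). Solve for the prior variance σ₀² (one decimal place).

σ₀² = 126.6

For the Normal–Normal model with known σ², precisions add: τ_n = τ₀ + n/σ².
So 1/σ₀² = 1/11.2259 − 11/135.5 = 0.089080 − 0.081181 = 0.007899.
Hence σ₀² = 1/0.007899 ≈ 126.6.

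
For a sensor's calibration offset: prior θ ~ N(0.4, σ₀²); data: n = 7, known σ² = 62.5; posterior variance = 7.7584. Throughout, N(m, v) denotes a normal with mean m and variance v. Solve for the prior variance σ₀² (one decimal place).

For the Normal–Normal model with known σ², precisions add: τ_n = τ₀ + n/σ².
So 1/σ₀² = 1/7.7584 − 7/62.5 = 0.128893 − 0.112000 = 0.016893.
Hence σ₀² = 1/0.016893 ≈ 59.2.

σ₀² = 59.2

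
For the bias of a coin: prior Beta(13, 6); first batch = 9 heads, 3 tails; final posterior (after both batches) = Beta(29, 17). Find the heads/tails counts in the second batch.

7 heads and 8 tails

Because Beta–binomial updating is additive in the counts, the combined data contributed (α_post−α_prior, β_post−β_prior) successes and failures.
Total across both batches: 29−13=16 heads, 17−6=11 tails.
Subtract the first batch: 16−9=7 heads and 11−3=8 tails.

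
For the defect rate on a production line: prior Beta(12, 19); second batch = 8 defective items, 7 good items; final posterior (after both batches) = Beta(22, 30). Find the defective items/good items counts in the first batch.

Because Beta–binomial updating is additive in the counts, the combined data contributed (α_post−α_prior, β_post−β_prior) successes and failures.
Total across both batches: 22−12=10 defective items, 30−19=11 good items.
Subtract the second batch: 10−8=2 defective items and 11−7=4 good items.

2 defective items and 4 good items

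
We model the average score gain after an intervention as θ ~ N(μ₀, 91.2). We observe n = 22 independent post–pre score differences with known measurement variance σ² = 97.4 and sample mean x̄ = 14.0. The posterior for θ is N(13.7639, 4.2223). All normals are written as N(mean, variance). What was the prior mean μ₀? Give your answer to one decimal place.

μ₀ = 8.9

With known observation variance, the Normal–Normal posterior has precision τ_n = τ₀ + n/σ² and mean μ_n = (τ₀μ₀ + (n/σ²)x̄)/τ_n.
Here τ₀ = 1/91.2 = 0.010965 and τ_data = 22/97.4 = 0.225873, so τ_n = 0.236838.
Rearranging for μ₀: μ₀ = (μ_n·τ_n − τ_data·x̄)/τ₀ = (13.7639·0.236838 − 0.225873·14.0) / 0.010965 = 0.097593/0.010965 ≈ 8.9.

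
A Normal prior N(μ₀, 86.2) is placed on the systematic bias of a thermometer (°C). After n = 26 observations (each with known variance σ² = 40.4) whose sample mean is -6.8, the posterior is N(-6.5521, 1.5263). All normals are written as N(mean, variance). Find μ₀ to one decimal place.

μ₀ = 7.2

With known observation variance, the Normal–Normal posterior has precision τ_n = τ₀ + n/σ² and mean μ_n = (τ₀μ₀ + (n/σ²)x̄)/τ_n.
Here τ₀ = 1/86.2 = 0.011601 and τ_data = 26/40.4 = 0.643564, so τ_n = 0.655165.
Rearranging for μ₀: μ₀ = (μ_n·τ_n − τ_data·x̄)/τ₀ = (-6.5521·0.655165 − 0.643564·-6.8) / 0.011601 = 0.083529/0.011601 ≈ 7.2.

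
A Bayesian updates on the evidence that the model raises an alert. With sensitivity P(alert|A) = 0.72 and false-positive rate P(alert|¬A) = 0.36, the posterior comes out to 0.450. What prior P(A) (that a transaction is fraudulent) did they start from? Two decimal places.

Bayes' rule in odds form gives O(A|E) = O(A)·[P(E|A)/P(E|¬A)], hence O(A) = O(A|E)/LR.
Posterior odds = 0.450/(1−0.450) = 0.8182. LR = 0.72/0.36 = 2.0000.
Prior odds = 0.8182/2.0000 = 0.4091, so P(A) = 0.4091/(1+0.4091) ≈ 0.29.

P(A) = 0.29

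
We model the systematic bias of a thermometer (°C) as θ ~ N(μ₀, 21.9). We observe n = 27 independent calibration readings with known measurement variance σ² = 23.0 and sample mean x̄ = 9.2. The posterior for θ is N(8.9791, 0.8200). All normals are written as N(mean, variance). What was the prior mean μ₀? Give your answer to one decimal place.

μ₀ = 3.3

The posterior mean is a precision-weighted average: μ_n = (τ₀μ₀ + τ_data·x̄)/(τ₀+τ_data), with τ₀=1/σ₀² and τ_data=n/σ².
Here τ₀ = 1/21.9 = 0.045662 and τ_data = 27/23.0 = 1.173913, so τ_n = 1.219575.
Rearranging for μ₀: μ₀ = (μ_n·τ_n − τ_data·x̄)/τ₀ = (8.9791·1.219575 − 1.173913·9.2) / 0.045662 = 0.150686/0.045662 ≈ 3.3.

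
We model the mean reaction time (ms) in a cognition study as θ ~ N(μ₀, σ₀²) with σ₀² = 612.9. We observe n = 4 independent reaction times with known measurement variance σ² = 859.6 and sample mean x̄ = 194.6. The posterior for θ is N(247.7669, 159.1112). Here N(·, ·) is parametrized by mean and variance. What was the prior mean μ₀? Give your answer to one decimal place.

μ₀ = 399.4

With known observation variance, the Normal–Normal posterior has precision τ_n = τ₀ + n/σ² and mean μ_n = (τ₀μ₀ + (n/σ²)x̄)/τ_n.
Here τ₀ = 1/612.9 = 0.001632 and τ_data = 4/859.6 = 0.004653, so τ_n = 0.006285.
Rearranging for μ₀: μ₀ = (μ_n·τ_n − τ_data·x̄)/τ₀ = (247.7669·0.006285 − 0.004653·194.6) / 0.001632 = 0.651741/0.001632 ≈ 399.4.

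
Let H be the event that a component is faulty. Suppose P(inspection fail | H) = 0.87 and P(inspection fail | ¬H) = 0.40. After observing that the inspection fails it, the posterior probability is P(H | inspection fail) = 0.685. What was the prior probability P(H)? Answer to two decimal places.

In odds form, posterior odds = prior odds × likelihood ratio, so prior odds = posterior odds ÷ LR.
Posterior odds = 0.685/(1−0.685) = 2.1746. LR = 0.87/0.40 = 2.1750.
Prior odds = 2.1746/2.1750 = 0.9998, so P(H) = 0.9998/(1+0.9998) ≈ 0.50.

P(H) = 0.50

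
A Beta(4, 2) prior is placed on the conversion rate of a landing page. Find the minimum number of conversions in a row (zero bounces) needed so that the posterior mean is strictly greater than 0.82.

After k conversions and 0 bounces the posterior is Beta(4+k, 2), with mean (4+k)/(4+2+k).
Set (4+k)/(6+k) > 0.82 and solve: k > (0.82·6 − 4)/(1 − 0.82) = 5.111.
The smallest integer exceeding 5.111 is 6.

k = 6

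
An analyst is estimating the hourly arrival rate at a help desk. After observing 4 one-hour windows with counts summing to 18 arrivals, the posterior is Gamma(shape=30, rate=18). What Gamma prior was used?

A Gamma(α, β) prior (rate parametrization) on a Poisson rate with n observations summing to S gives posterior Gamma(α+S, β+n).
So α = 30 − 18 = 12 and β = 18 − 4 = 14.

Gamma(shape=12, rate=14)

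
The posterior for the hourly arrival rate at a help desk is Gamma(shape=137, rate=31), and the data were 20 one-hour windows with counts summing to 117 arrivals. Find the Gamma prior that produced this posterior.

A Gamma(α, β) prior (rate parametrization) on a Poisson rate with n observations summing to S gives posterior Gamma(α+S, β+n).
So α = 137 − 117 = 20 and β = 31 − 20 = 11.

Gamma(shape=20, rate=11)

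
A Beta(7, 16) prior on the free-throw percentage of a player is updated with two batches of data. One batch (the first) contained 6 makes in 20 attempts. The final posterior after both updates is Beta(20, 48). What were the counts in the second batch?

7 makes and 18 misses

Because Beta–binomial updating is additive in the counts, the combined data contributed (α_post−α_prior, β_post−β_prior) successes and failures.
Total across both batches: 20−7=13 makes, 48−16=32 misses.
Subtract the first batch: 13−6=7 makes and 32−14=18 misses.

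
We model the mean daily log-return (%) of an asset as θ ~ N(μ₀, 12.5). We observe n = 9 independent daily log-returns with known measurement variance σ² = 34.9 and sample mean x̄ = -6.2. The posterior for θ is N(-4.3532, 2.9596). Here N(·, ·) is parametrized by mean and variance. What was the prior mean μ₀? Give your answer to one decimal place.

The posterior mean is a precision-weighted average: μ_n = (τ₀μ₀ + τ_data·x̄)/(τ₀+τ_data), with τ₀=1/σ₀² and τ_data=n/σ².
Here τ₀ = 1/12.5 = 0.080000 and τ_data = 9/34.9 = 0.257880, so τ_n = 0.337880.
Rearranging for μ₀: μ₀ = (μ_n·τ_n − τ_data·x̄)/τ₀ = (-4.3532·0.337880 − 0.257880·-6.2) / 0.080000 = 0.127997/0.080000 ≈ 1.6.

μ₀ = 1.6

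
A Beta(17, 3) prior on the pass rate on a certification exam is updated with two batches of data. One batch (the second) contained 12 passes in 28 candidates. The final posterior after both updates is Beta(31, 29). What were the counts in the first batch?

2 passes and 10 failures

Because Beta–binomial updating is additive in the counts, the combined data contributed (α_post−α_prior, β_post−β_prior) successes and failures.
Total across both batches: 31−17=14 passes, 29−3=26 failures.
Subtract the second batch: 14−12=2 passes and 26−16=10 failures.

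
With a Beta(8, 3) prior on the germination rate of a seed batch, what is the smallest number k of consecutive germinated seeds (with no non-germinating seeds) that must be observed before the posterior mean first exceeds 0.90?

After k germinated seeds and 0 non-germinating seeds the posterior is Beta(8+k, 3), with mean (8+k)/(8+3+k).
Set (8+k)/(11+k) > 0.90 and solve: k > (0.90·11 − 8)/(1 − 0.90) = 19.000.
The smallest integer exceeding 19.000 is 20, and checking k=20: (28)/(31) = 0.9032 > 0.90.

k = 20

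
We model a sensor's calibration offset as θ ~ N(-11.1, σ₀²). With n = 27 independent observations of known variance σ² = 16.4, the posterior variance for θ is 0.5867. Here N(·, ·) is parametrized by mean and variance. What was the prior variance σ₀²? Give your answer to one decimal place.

For the Normal–Normal model with known σ², precisions add: τ_n = τ₀ + n/σ².
So 1/σ₀² = 1/0.5867 − 27/16.4 = 1.704449 − 1.646341 = 0.058108.
Hence σ₀² = 1/0.058108 ≈ 17.2.

σ₀² = 17.2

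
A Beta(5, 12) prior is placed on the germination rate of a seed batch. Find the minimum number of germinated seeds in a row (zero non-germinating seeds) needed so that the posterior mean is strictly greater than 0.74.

k = 30

After k germinated seeds and 0 non-germinating seeds the posterior is Beta(5+k, 12), with mean (5+k)/(5+12+k).
Set (5+k)/(17+k) > 0.74 and solve: k > (0.74·17 − 5)/(1 − 0.74) = 29.154.
The smallest integer exceeding 29.154 is 30.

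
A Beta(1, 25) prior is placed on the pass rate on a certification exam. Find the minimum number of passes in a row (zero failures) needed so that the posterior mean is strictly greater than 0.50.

k = 25

After k passes and 0 failures the posterior is Beta(1+k, 25), with mean (1+k)/(1+25+k).
Set (1+k)/(26+k) > 0.50 and solve: k > (0.50·26 − 1)/(1 − 0.50) = 24.000.
The smallest integer exceeding 24.000 is 25, and checking k=25: (26)/(51) = 0.5098 > 0.50.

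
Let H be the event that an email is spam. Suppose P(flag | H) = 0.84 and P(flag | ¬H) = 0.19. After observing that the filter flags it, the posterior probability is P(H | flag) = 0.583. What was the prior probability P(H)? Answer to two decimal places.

Bayes' rule in odds form gives O(H|E) = O(H)·[P(E|H)/P(E|¬H)], hence O(H) = O(H|E)/LR.
Posterior odds = 0.583/(1−0.583) = 1.3981. LR = 0.84/0.19 = 4.4211.
Prior odds = 1.3981/4.4211 = 0.3162, so P(H) = 0.3162/(1+0.3162) ≈ 0.24.

P(H) = 0.24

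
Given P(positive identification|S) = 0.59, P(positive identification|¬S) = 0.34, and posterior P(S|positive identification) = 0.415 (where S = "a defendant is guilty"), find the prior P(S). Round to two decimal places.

P(S) = 0.29

Bayes' rule in odds form gives O(S|E) = O(S)·[P(E|S)/P(E|¬S)], hence O(S) = O(S|E)/LR.
Posterior odds = 0.415/(1−0.415) = 0.7094. LR = 0.59/0.34 = 1.7353.
Prior odds = 0.7094/1.7353 = 0.4088, so P(S) = 0.4088/(1+0.4088) ≈ 0.29.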